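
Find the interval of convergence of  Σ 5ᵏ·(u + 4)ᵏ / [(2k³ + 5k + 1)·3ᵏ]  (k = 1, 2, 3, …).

[-23/5, -17/5]

Ratio test: |a_{k+1}/a_k| = [(2k³ + 5k + 1)/(2(k+1)³ + 5(k+1) + 1)] · 5/3 → 5/3 as k → ∞.
Thus R = 1/(5/3) = 3/5.
Endpoint u = -17/5: absolute convergence follows by limit comparison with Σ 1/k³.
Check u = -23/5: absolute convergence follows by limit comparison with Σ 1/k³.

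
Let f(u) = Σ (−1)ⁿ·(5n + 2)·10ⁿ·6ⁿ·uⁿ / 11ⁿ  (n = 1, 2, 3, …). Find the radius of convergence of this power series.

The ratio of consecutive coefficients is [(5(n+1) + 2)/(5n + 2)] · 10·6/11 → 60/11.
The series converges when 60/11 · |u| < 1, giving R = 11/60.

R = 11/60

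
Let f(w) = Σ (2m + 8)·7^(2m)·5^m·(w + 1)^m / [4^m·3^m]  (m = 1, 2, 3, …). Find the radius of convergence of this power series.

The ratio of consecutive coefficients is [(2(m+1) + 8)/(2m + 8)] · 49·5/(4·3) → 245/12.
Thus R = 1/(245/12) = 12/245.

R = 12/245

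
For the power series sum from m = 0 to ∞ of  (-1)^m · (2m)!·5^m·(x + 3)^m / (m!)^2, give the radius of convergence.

The ratio of consecutive coefficients is (2m+1)·(2m+2)/(m+1)² · 5 → 20.
Thus R = 1/(20) = 1/20.

R = 1/20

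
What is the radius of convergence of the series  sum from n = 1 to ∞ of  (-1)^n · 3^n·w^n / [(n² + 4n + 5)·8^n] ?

By the ratio test, |a_{n+1}/a_n| = [(n² + 4n + 5)/((n+1)² + 4(n+1) + 5)] · 3/8 → 3/8.
Thus R = 1/(3/8) = 8/3.

R = 8/3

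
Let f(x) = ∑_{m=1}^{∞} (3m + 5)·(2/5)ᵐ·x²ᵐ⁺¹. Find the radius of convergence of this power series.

R = √10/2

Ratio test: |a_{m+1}/a_m| = [(3(m+1) + 5)/(3m + 5)] · 2/5 → 2/5 as m → ∞.
Since the exponent of x increases by 2 each term, convergence requires |x|² < 5/2, hence R = √10/2.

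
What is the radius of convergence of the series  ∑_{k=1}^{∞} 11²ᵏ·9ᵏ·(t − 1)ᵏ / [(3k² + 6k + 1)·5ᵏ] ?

The ratio of consecutive coefficients is [(3k² + 6k + 1)/(3(k+1)² + 6(k+1) + 1)] · 121·9/5 → 1089/5.
Thus R = 1/(1089/5) = 5/1089.

R = 5/1089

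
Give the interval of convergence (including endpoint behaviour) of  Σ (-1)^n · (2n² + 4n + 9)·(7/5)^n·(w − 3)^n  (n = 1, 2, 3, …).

The ratio of consecutive coefficients is [(2(n+1)² + 4(n+1) + 9)/(2n² + 4n + 9)] · 7/5 → 7/5.
Thus R = 1/(7/5) = 5/7.
Check w = 26/7: the terms do not tend to 0, so the series diverges.
Endpoint w = 16/7: the n-th term does not approach 0; divergence by the term test.

(16/7, 26/7)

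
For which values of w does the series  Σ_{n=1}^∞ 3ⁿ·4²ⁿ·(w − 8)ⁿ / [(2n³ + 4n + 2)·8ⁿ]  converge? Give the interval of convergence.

[47/6, 49/6]

By the ratio test, |a_{n+1}/a_n| = [(2n³ + 4n + 2)/(2(n+1)³ + 4(n+1) + 2)] · 3·16/8 → 6.
Hence the series converges for |w − 8| < 1/(6) = 1/6, so the radius of convergence is 1/6.
Check w = 49/6: absolute convergence follows by limit comparison with Σ 1/n³.
When w = 47/6, the terms are on the order of 1/n³, so the series converges absolutely by comparison with the p-series (p = 3 > 1).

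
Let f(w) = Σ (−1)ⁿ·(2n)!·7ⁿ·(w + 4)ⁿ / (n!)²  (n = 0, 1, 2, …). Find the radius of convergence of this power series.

R = 1/28

Ratio test: |a_{n+1}/a_n| = (2n+1)·(2n+2)/(n+1)² · 7 → 28 as n → ∞.
Hence the series converges for |w + 4| < 1/(28) = 1/28, so the radius of convergence is 1/28.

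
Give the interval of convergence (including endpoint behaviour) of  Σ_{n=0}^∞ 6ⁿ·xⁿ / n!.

By the ratio test, |a_{n+1}/a_n| = 6 · 1/(n+1) → 0.
Since the limit is 0 < 1 for every x, the series converges on all of ℝ and R = ∞.

(−∞, ∞)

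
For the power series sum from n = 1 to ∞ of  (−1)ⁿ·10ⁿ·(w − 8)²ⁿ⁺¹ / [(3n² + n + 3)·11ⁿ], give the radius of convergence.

R = √110/10

The ratio of consecutive coefficients is [(3n² + n + 3)/(3(n+1)² + (n+1) + 3)] · 10/11 → 10/11.
Writing y = (w − 8)², the series in y has radius 11/10, so |w − 8| < √(11/10) and R = √110/10.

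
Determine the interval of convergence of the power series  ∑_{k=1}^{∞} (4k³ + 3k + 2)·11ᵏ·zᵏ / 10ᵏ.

Apply the ratio test: |a_{k+1}| / |a_k| = [(4(k+1)³ + 3(k+1) + 2)/(4k³ + 3k + 2)] · 11/10, which tends to 11/10 as k → ∞.
Thus R = 1/(11/10) = 10/11.
At z = 10/11: the terms do not tend to 0, so the series diverges.
At z = -10/11: the k-th term does not approach 0; divergence by the term test.

(-10/11, 10/11)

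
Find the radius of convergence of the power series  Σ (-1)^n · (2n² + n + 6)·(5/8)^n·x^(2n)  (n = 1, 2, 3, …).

R = 2√10/5

By the ratio test, |a_{n+1}/a_n| = [(2(n+1)² + (n+1) + 6)/(2n² + n + 6)] · 5/8 → 5/8.
Writing y = x², the series in y has radius 8/5, so |x| < √(8/5) and R = 2√10/5.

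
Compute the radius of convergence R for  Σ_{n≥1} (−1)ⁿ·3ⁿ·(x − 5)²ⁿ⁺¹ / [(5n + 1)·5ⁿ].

Apply the ratio test: |a_{n+1}| / |a_n| = [(5n + 1)/(5(n+1) + 1)] · 3/5, which tends to 3/5 as n → ∞.
Successive powers of (x − 5) differ by 2, so the series converges when |x − 5|² · 3/5 < 1, i.e. |x − 5| < √(5/3). So R = √15/3.

R = √15/3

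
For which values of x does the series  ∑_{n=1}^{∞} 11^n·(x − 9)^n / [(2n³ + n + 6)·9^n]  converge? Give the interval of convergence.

Ratio test: |a_{n+1}/a_n| = [(2n³ + n + 6)/(2(n+1)³ + (n+1) + 6)] · 11/9 → 11/9 as n → ∞.
The series converges when 11/9 · |x − 9| < 1, giving R = 9/11.
Check x = 108/11: the terms are on the order of 1/n³, so the series converges absolutely by comparison with the p-series (p = 3 > 1).
When x = 90/11, the terms are on the order of 1/n³, so the series converges absolutely by comparison with the p-series (p = 3 > 1).

[90/11, 108/11]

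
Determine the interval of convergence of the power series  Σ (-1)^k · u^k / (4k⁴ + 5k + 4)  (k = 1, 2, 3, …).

[-1, 1]

The ratio of consecutive coefficients is (4k⁴ + 5k + 4)/(4(k+1)⁴ + 5(k+1) + 4) → 1.
Hence R = 1.
At u = 1: the terms are on the order of 1/k⁴, so the series converges absolutely by comparison with the p-series (p = 4 > 1).
When u = -1, the series is dominated by a constant times Σ 1/k⁴, which converges (p = 4 > 1).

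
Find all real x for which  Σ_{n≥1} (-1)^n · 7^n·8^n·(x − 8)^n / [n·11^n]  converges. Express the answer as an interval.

(437/56, 459/56]

The ratio of consecutive coefficients is [n/(n+1)] · 7·8/11 → 56/11.
Thus R = 1/(56/11) = 11/56.
Check x = 459/56: convergence follows from the alternating series test (terms decrease monotonically to 0).
When x = 437/56, the terms are asymptotic to a nonzero constant times 1/n, so the series diverges by limit comparison with Σ 1/n.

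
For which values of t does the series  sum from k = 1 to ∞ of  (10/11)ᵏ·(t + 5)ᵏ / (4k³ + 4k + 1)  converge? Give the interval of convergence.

The ratio of consecutive coefficients is [(4k³ + 4k + 1)/(4(k+1)³ + 4(k+1) + 1)] · 10/11 → 10/11.
Convergence for |t + 5| · 10/11 < 1, i.e. |t + 5| < 11/10. So R = 11/10.
When t = -39/10, absolute convergence follows by limit comparison with Σ 1/k³.
Endpoint t = -61/10: the series is dominated by a constant times Σ 1/k³, which converges (p = 3 > 1).

[-61/10, -39/10]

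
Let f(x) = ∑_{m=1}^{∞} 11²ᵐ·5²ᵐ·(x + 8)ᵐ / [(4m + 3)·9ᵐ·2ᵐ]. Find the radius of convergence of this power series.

Apply the ratio test: |a_{m+1}| / |a_m| = [(4m + 3)/(4(m+1) + 3)] · 121·25/(9·2), which tends to 3025/18 as m → ∞.
Hence the series converges for |x + 8| < 1/(3025/18) = 18/3025, so the radius of convergence is 18/3025.

R = 18/3025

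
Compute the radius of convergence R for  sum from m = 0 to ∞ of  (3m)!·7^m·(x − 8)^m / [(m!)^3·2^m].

Ratio test: |a_{m+1}/a_m| = (3m+1)·(3m+2)·(3m+3)/(m+1)³ · 7/2 → 189/2 as m → ∞.
Thus R = 1/(189/2) = 2/189.

R = 2/189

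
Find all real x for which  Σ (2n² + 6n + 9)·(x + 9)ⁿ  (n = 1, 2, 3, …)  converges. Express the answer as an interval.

Apply the ratio test: |a_{n+1}| / |a_n| = (2(n+1)² + 6(n+1) + 9)/(2n² + 6n + 9), which tends to 1 as n → ∞.
Hence R = 1.
When x = -8, the terms do not tend to 0, so the series diverges.
Check x = -10: the terms have absolute value of order n², which does not tend to 0, so the series diverges by the divergence test.

(-10, -8)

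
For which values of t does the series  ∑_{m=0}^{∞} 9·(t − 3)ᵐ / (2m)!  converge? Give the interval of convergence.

(−∞, ∞)

Apply the ratio test: |a_{m+1}| / |a_m| = 9/9 · 1/[(2m+1)·(2m+2)], which tends to 0 as m → ∞.
Since the limit is 0 < 1 for every t, the series converges on all of ℝ and R = ∞.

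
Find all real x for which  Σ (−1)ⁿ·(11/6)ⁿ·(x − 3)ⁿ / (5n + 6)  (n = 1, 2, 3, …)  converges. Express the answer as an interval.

Apply the ratio test: |a_{n+1}| / |a_n| = [(5n + 6)/(5(n+1) + 6)] · 11/6, which tends to 11/6 as n → ∞.
Thus R = 1/(11/6) = 6/11.
Check x = 39/11: an alternating series whose terms decrease to 0 in absolute value, so it converges by the Leibniz criterion.
Check x = 27/11: comparison with the harmonic series Σ 1/n shows the series diverges.

(27/11, 39/11]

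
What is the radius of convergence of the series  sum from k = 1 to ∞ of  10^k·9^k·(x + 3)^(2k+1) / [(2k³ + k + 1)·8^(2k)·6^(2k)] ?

R = 8√10/5

The ratio of consecutive coefficients is [(2k³ + k + 1)/(2(k+1)³ + (k+1) + 1)] · 10·9/(64·36) → 5/128.
Writing y = (x + 3)², the series in y has radius 128/5, so |x + 3| < √(128/5) and R = 8√10/5.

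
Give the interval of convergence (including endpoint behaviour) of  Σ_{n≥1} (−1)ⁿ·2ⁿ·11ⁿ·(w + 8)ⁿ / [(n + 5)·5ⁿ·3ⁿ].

(-191/22, -161/22]

The ratio of consecutive coefficients is [(n + 5)/((n+1) + 5)] · 2·11/(5·3) → 22/15.
Convergence for |w + 8| · 22/15 < 1, i.e. |w + 8| < 15/22. So R = 15/22.
Check w = -161/22: the terms alternate in sign and decrease monotonically to 0 in absolute value (size ~ c/n), so the alternating series test gives convergence.
Endpoint w = -191/22: the terms are asymptotic to a nonzero constant times 1/n, so the series diverges by limit comparison with Σ 1/n.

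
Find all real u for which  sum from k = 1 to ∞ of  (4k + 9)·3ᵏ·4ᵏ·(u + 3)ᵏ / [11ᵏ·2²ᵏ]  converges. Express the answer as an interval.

(-20/3, 2/3)

Apply the ratio test: |a_{k+1}| / |a_k| = [(4(k+1) + 9)/(4k + 9)] · 3·4/(11·4), which tends to 3/11 as k → ∞.
The series converges when 3/11 · |u + 3| < 1, giving R = 11/3.
When u = 2/3, the terms do not tend to 0, so the series diverges.
Endpoint u = -20/3: the terms do not tend to 0, so the series diverges.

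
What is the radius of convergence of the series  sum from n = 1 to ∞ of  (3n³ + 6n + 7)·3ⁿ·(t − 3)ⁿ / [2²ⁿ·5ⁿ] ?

R = 20/3

Apply the ratio test: |a_{n+1}| / |a_n| = [(3(n+1)³ + 6(n+1) + 7)/(3n³ + 6n + 7)] · 3/(4·5), which tends to 3/20 as n → ∞.
Thus R = 1/(3/20) = 20/3.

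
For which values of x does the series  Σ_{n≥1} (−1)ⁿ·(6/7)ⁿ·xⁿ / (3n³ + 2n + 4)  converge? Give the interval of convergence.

[-7/6, 7/6]

Ratio test: |a_{n+1}/a_n| = [(3n³ + 2n + 4)/(3(n+1)³ + 2(n+1) + 4)] · 6/7 → 6/7 as n → ∞.
Convergence for |x| · 6/7 < 1, i.e. |x| < 7/6. So R = 7/6.
Check x = 7/6: absolute convergence follows by limit comparison with Σ 1/n³.
Endpoint x = -7/6: absolute convergence follows by limit comparison with Σ 1/n³.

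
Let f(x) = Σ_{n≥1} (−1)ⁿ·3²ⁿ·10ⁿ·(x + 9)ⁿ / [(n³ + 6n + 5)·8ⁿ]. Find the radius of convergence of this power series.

R = 4/45

Apply the ratio test: |a_{n+1}| / |a_n| = [(n³ + 6n + 5)/((n+1)³ + 6(n+1) + 5)] · 9·10/8, which tends to 45/4 as n → ∞.
The series converges when 45/4 · |x + 9| < 1, giving R = 4/45.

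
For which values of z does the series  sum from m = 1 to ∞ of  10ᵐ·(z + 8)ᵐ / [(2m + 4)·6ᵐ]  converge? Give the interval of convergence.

[-43/5, -37/5)

Ratio test: |a_{m+1}/a_m| = [(2m + 4)/(2(m+1) + 4)] · 10/6 → 5/3 as m → ∞.
Hence the series converges for |z + 8| < 1/(5/3) = 3/5, so the radius of convergence is 3/5.
Check z = -37/5: comparison with the harmonic series Σ 1/m shows the series diverges.
At z = -43/5: the terms alternate in sign and decrease monotonically to 0 in absolute value (size ~ c/m), so the alternating series test gives convergence.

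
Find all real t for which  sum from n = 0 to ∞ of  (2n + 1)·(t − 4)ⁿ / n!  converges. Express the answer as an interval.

The ratio of consecutive coefficients is (2(n+1) + 1)/(2n + 1) · 1/(n+1) → 0.
Since the limit is 0 < 1 for every t, the series converges on all of ℝ and R = ∞.

(−∞, ∞)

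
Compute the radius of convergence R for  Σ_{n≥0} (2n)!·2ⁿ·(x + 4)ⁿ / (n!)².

Apply the ratio test: |a_{n+1}| / |a_n| = (2n+1)·(2n+2)/(n+1)² · 2, which tends to 8 as n → ∞.
The series converges when 8 · |x + 4| < 1, giving R = 1/8.

R = 1/8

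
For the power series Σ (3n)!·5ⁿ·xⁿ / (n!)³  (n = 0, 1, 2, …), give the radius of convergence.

R = 1/135

By the ratio test, |a_{n+1}/a_n| = (3n+1)·(3n+2)·(3n+3)/(n+1)³ · 5 → 135.
Convergence for |x| · 135 < 1, i.e. |x| < 1/135. So R = 1/135.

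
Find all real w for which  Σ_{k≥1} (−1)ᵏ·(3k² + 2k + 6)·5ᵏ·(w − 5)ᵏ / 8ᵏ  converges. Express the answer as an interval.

(17/5, 33/5)

By the ratio test, |a_{k+1}/a_k| = [(3(k+1)² + 2(k+1) + 6)/(3k² + 2k + 6)] · 5/8 → 5/8.
Hence the series converges for |w − 5| < 1/(5/8) = 8/5, so the radius of convergence is 8/5.
Endpoint w = 33/5: the k-th term does not approach 0; divergence by the term test.
When w = 17/5, the k-th term does not approach 0; divergence by the term test.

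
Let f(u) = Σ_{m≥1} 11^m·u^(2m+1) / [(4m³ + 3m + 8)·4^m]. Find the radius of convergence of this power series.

Apply the ratio test: |a_{m+1}| / |a_m| = [(4m³ + 3m + 8)/(4(m+1)³ + 3(m+1) + 8)] · 11/4, which tends to 11/4 as m → ∞.
Successive powers of u differ by 2, so the series converges when |u|² · 11/4 < 1, i.e. |u| < √(4/11). So R = 2√11/11.

R = 2√11/11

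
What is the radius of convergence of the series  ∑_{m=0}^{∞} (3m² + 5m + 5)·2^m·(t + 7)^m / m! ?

R = ∞

Ratio test: |a_{m+1}/a_m| = (3(m+1)² + 5(m+1) + 5)/(3m² + 5m + 5) · 2 · 1/(m+1) → 0 as m → ∞.
Since the limit is 0 < 1 for every t, the series converges on all of ℝ and R = ∞.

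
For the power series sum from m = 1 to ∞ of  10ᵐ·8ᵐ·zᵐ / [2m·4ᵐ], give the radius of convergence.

Apply the ratio test: |a_{m+1}| / |a_m| = [2m/2(m+1)] · 10·8/4, which tends to 20 as m → ∞.
Convergence for |z| · 20 < 1, i.e. |z| < 1/20. So R = 1/20.

R = 1/20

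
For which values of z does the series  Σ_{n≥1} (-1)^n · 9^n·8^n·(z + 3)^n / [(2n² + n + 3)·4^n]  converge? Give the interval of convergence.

Apply the ratio test: |a_{n+1}| / |a_n| = [(2n² + n + 3)/(2(n+1)² + (n+1) + 3)] · 9·8/4, which tends to 18 as n → ∞.
The series converges when 18 · |z + 3| < 1, giving R = 1/18.
Check z = -53/18: the terms are on the order of 1/n², so the series converges absolutely by comparison with the p-series (p = 2 > 1).
Endpoint z = -55/18: the terms are on the order of 1/n², so the series converges absolutely by comparison with the p-series (p = 2 > 1).

[-55/18, -53/18]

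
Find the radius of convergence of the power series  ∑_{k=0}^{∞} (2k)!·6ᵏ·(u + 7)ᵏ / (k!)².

R = 1/24

The ratio of consecutive coefficients is (2k+1)·(2k+2)/(k+1)² · 6 → 24.
The series converges when 24 · |u + 7| < 1, giving R = 1/24.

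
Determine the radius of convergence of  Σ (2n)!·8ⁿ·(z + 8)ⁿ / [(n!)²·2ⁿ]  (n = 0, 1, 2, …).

By the ratio test, |a_{n+1}/a_n| = (2n+1)·(2n+2)/(n+1)² · 8/2 → 16.
Convergence for |z + 8| · 16 < 1, i.e. |z + 8| < 1/16. So R = 1/16.

R = 1/16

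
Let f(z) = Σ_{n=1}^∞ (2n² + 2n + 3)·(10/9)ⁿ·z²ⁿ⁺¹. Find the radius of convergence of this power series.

R = 3√10/10

The ratio of consecutive coefficients is [(2(n+1)² + 2(n+1) + 3)/(2n² + 2n + 3)] · 10/9 → 10/9.
Successive powers of z differ by 2, so the series converges when |z|² · 10/9 < 1, i.e. |z| < √(9/10). So R = 3√10/10.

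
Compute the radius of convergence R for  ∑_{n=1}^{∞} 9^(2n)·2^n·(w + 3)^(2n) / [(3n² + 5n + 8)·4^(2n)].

The ratio of consecutive coefficients is [(3n² + 5n + 8)/(3(n+1)² + 5(n+1) + 8)] · 81·2/16 → 81/8.
Successive powers of (w + 3) differ by 2, so the series converges when |w + 3|² · 81/8 < 1, i.e. |w + 3| < √(8/81). So R = 2√2/9.

R = 2√2/9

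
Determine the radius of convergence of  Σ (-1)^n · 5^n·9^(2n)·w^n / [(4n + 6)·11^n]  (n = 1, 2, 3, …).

By the ratio test, |a_{n+1}/a_n| = [(4n + 6)/(4(n+1) + 6)] · 5·81/11 → 405/11.
Thus R = 1/(405/11) = 11/405.

R = 11/405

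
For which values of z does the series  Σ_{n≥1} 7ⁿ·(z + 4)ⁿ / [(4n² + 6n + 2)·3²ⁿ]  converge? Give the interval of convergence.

[-37/7, -19/7]

Ratio test: |a_{n+1}/a_n| = [(4n² + 6n + 2)/(4(n+1)² + 6(n+1) + 2)] · 7/9 → 7/9 as n → ∞.
Convergence for |z + 4| · 7/9 < 1, i.e. |z + 4| < 9/7. So R = 9/7.
At z = -19/7: absolute convergence follows by limit comparison with Σ 1/n².
Endpoint z = -37/7: the series is dominated by a constant times Σ 1/n², which converges (p = 2 > 1).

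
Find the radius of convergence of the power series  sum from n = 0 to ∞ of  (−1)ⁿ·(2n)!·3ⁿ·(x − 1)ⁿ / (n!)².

R = 1/12

By the ratio test, |a_{n+1}/a_n| = (2n+1)·(2n+2)/(n+1)² · 3 → 12.
Thus R = 1/(12) = 1/12.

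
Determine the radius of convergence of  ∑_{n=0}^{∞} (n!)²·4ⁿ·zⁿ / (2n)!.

R = 1

The ratio of consecutive coefficients is (n+1)²/[(2n+1)·(2n+2)] · 4 → 1.
Convergence for |z| < 1, so R = 1.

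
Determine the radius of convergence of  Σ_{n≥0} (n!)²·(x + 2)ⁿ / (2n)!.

Apply the ratio test: |a_{n+1}| / |a_n| = (n+1)²/[(2n+1)·(2n+2)], which tends to 1/4 as n → ∞.
Hence the series converges for |x + 2| < 1/(1/4) = 4, so the radius of convergence is 4.

R = 4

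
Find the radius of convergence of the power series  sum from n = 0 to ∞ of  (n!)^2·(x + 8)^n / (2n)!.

R = 4

Apply the ratio test: |a_{n+1}| / |a_n| = (n+1)²/[(2n+1)·(2n+2)], which tends to 1/4 as n → ∞.
The series converges when 1/4 · |x + 8| < 1, giving R = 4.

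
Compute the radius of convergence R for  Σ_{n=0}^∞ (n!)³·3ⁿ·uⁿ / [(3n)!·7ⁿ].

By the ratio test, |a_{n+1}/a_n| = (n+1)³/[(3n+1)·(3n+2)·(3n+3)] · 3/7 → 1/63.
Thus R = 1/(1/63) = 63.

R = 63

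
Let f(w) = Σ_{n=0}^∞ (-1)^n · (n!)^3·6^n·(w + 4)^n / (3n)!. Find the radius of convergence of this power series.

R = 9/2

Ratio test: |a_{n+1}/a_n| = (n+1)³/[(3n+1)·(3n+2)·(3n+3)] · 6 → 2/9 as n → ∞.
Thus R = 1/(2/9) = 9/2.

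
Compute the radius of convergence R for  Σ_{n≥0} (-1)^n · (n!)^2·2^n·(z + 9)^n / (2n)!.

R = 2

Ratio test: |a_{n+1}/a_n| = (n+1)²/[(2n+1)·(2n+2)] · 2 → 1/2 as n → ∞.
The series converges when 1/2 · |z + 9| < 1, giving R = 2.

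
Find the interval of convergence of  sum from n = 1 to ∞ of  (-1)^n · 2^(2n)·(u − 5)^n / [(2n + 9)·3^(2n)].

(11/4, 29/4]

The ratio of consecutive coefficients is [(2n + 9)/(2(n+1) + 9)] · 4/9 → 4/9.
Convergence for |u − 5| · 4/9 < 1, i.e. |u − 5| < 9/4. So R = 9/4.
At u = 29/4: convergence follows from the alternating series test (terms decrease monotonically to 0).
At u = 11/4: the terms behave like c/n; limit comparison with the harmonic series gives divergence.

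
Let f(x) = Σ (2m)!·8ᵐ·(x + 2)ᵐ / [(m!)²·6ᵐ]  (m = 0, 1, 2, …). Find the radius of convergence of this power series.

R = 3/16

The ratio of consecutive coefficients is (2m+1)·(2m+2)/(m+1)² · 8/6 → 16/3.
Thus R = 1/(16/3) = 3/16.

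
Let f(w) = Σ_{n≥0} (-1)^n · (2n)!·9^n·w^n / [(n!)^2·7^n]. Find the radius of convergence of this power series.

R = 7/36

The ratio of consecutive coefficients is (2n+1)·(2n+2)/(n+1)² · 9/7 → 36/7.
The series converges when 36/7 · |w| < 1, giving R = 7/36.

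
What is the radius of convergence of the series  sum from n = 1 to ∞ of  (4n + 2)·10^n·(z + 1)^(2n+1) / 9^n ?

Apply the ratio test: |a_{n+1}| / |a_n| = [(4(n+1) + 2)/(4n + 2)] · 10/9, which tends to 10/9 as n → ∞.
Since the exponent of (z + 1) increases by 2 each term, convergence requires |z + 1|² < 9/10, hence R = 3√10/10.

R = 3√10/10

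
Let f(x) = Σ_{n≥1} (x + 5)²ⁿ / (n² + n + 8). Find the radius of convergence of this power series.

R = 1

Apply the ratio test: |a_{n+1}| / |a_n| = (n² + n + 8)/((n+1)² + (n+1) + 8), which tends to 1 as n → ∞.
Successive powers of (x + 5) differ by 2, so the series converges when |x + 5|² · 1 < 1, i.e. |x + 5| < √(1) = 1. So R = 1.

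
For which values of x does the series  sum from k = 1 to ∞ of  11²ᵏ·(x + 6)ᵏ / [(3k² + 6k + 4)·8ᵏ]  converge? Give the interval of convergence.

[-734/121, -718/121]

The ratio of consecutive coefficients is [(3k² + 6k + 4)/(3(k+1)² + 6(k+1) + 4)] · 121/8 → 121/8.
The series converges when 121/8 · |x + 6| < 1, giving R = 8/121.
At x = -718/121: the series is dominated by a constant times Σ 1/k², which converges (p = 2 > 1).
When x = -734/121, absolute convergence follows by limit comparison with Σ 1/k².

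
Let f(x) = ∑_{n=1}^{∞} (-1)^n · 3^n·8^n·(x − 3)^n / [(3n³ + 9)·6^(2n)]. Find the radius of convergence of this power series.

R = 3/2

Apply the ratio test: |a_{n+1}| / |a_n| = [(3n³ + 9)/(3(n+1)³ + 9)] · 3·8/36, which tends to 2/3 as n → ∞.
Thus R = 1/(2/3) = 3/2.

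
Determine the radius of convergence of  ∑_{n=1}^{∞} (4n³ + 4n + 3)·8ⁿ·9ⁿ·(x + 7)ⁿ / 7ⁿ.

Ratio test: |a_{n+1}/a_n| = [(4(n+1)³ + 4(n+1) + 3)/(4n³ + 4n + 3)] · 8·9/7 → 72/7 as n → ∞.
Convergence for |x + 7| · 72/7 < 1, i.e. |x + 7| < 7/72. So R = 7/72.

R = 7/72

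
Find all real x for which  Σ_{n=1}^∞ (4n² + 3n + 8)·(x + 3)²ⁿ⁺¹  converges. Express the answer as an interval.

Ratio test: |a_{n+1}/a_n| = (4(n+1)² + 3(n+1) + 8)/(4n² + 3n + 8) → 1 as n → ∞.
Since the exponent of (x + 3) increases by 2 each term, convergence requires |x + 3|² < 1, hence R = 1.
Endpoint x = -2: the n-th term does not approach 0; divergence by the term test.
When x = -4, the n-th term does not approach 0; divergence by the term test.

(-4, -2)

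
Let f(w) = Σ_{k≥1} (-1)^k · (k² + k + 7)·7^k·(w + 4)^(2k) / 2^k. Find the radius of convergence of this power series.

Ratio test: |a_{k+1}/a_k| = [((k+1)² + (k+1) + 7)/(k² + k + 7)] · 7/2 → 7/2 as k → ∞.
Writing y = (w + 4)², the series in y has radius 2/7, so |w + 4| < √(2/7) and R = √14/7.

R = √14/7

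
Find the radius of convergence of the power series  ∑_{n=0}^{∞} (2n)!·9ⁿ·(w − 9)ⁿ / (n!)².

R = 1/36

Ratio test: |a_{n+1}/a_n| = (2n+1)·(2n+2)/(n+1)² · 9 → 36 as n → ∞.
Hence the series converges for |w − 9| < 1/(36) = 1/36, so the radius of convergence is 1/36.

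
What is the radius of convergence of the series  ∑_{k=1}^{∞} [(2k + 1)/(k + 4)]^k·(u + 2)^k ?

R = 1/2

Applying the root test, |a_k|^(1/k) = (2k + 1)/(k + 4) → 2.
Hence the series converges for |u + 2| < 1/(2) = 1/2, so the radius of convergence is 1/2.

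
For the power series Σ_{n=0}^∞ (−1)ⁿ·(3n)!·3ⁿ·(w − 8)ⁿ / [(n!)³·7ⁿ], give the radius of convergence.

R = 7/81

The ratio of consecutive coefficients is (3n+1)·(3n+2)·(3n+3)/(n+1)³ · 3/7 → 81/7.
The series converges when 81/7 · |w − 8| < 1, giving R = 7/81.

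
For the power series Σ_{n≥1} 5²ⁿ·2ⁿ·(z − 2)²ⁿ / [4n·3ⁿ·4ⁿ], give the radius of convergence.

Apply the ratio test: |a_{n+1}| / |a_n| = [4n/4(n+1)] · 25·2/(3·4), which tends to 25/6 as n → ∞.
Writing y = (z − 2)², the series in y has radius 6/25, so |z − 2| < √(6/25) and R = √6/5.

R = √6/5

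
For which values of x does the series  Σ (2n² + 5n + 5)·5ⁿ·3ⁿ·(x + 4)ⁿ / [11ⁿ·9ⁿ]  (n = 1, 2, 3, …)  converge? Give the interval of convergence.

The ratio of consecutive coefficients is [(2(n+1)² + 5(n+1) + 5)/(2n² + 5n + 5)] · 5·3/(11·9) → 5/33.
The series converges when 5/33 · |x + 4| < 1, giving R = 33/5.
Check x = 13/5: the terms do not tend to 0, so the series diverges.
At x = -53/5: the n-th term does not approach 0; divergence by the term test.

(-53/5, 13/5)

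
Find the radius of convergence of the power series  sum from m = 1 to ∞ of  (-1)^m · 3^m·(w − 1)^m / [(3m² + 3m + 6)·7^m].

R = 7/3

The ratio of consecutive coefficients is [(3m² + 3m + 6)/(3(m+1)² + 3(m+1) + 6)] · 3/7 → 3/7.
The series converges when 3/7 · |w − 1| < 1, giving R = 7/3.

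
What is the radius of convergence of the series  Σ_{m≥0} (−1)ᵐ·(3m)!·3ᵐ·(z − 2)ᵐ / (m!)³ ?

Apply the ratio test: |a_{m+1}| / |a_m| = (3m+1)·(3m+2)·(3m+3)/(m+1)³ · 3, which tends to 81 as m → ∞.
Convergence for |z − 2| · 81 < 1, i.e. |z − 2| < 1/81. So R = 1/81.

R = 1/81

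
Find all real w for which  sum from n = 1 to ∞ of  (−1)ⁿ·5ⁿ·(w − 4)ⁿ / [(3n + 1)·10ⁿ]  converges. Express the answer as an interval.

(2, 6]

Ratio test: |a_{n+1}/a_n| = [(3n + 1)/(3(n+1) + 1)] · 5/10 → 1/2 as n → ∞.
Convergence for |w − 4| · 1/2 < 1, i.e. |w − 4| < 2. So R = 2.
When w = 6, an alternating series whose terms decrease to 0 in absolute value, so it converges by the Leibniz criterion.
When w = 2, comparison with the harmonic series Σ 1/n shows the series diverges.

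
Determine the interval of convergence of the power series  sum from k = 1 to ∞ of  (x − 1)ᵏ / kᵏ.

(−∞, ∞)

By the Cauchy root test, |a_k|^(1/k) = 1/k → 0.
The limit is 0 for every x, so R = ∞.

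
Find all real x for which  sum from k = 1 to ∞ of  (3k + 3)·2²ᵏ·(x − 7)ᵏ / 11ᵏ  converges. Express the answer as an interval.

Ratio test: |a_{k+1}/a_k| = [(3(k+1) + 3)/(3k + 3)] · 4/11 → 4/11 as k → ∞.
Hence the series converges for |x − 7| < 1/(4/11) = 11/4, so the radius of convergence is 11/4.
Endpoint x = 39/4: the terms have absolute value of order k, which does not tend to 0, so the series diverges by the divergence test.
Endpoint x = 17/4: the terms have absolute value of order k, which does not tend to 0, so the series diverges by the divergence test.

(17/4, 39/4)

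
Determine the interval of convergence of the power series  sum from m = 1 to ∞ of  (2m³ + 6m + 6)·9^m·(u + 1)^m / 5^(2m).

By the ratio test, |a_{m+1}/a_m| = [(2(m+1)³ + 6(m+1) + 6)/(2m³ + 6m + 6)] · 9/25 → 9/25.
Convergence for |u + 1| · 9/25 < 1, i.e. |u + 1| < 25/9. So R = 25/9.
At u = 16/9: the terms do not tend to 0, so the series diverges.
Check u = -34/9: the terms have absolute value of order m³, which does not tend to 0, so the series diverges by the divergence test.

(-34/9, 16/9)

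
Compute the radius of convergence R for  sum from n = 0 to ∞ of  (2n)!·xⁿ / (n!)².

Apply the ratio test: |a_{n+1}| / |a_n| = (2n+1)·(2n+2)/(n+1)², which tends to 4 as n → ∞.
Convergence for |x| · 4 < 1, i.e. |x| < 1/4. So R = 1/4.

R = 1/4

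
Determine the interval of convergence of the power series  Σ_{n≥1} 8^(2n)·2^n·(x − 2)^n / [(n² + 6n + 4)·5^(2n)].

[231/128, 281/128]

Apply the ratio test: |a_{n+1}| / |a_n| = [(n² + 6n + 4)/((n+1)² + 6(n+1) + 4)] · 64·2/25, which tends to 128/25 as n → ∞.
Hence the series converges for |x − 2| < 1/(128/25) = 25/128, so the radius of convergence is 25/128.
Check x = 281/128: the terms are on the order of 1/n², so the series converges absolutely by comparison with the p-series (p = 2 > 1).
When x = 231/128, the terms are on the order of 1/n², so the series converges absolutely by comparison with the p-series (p = 2 > 1).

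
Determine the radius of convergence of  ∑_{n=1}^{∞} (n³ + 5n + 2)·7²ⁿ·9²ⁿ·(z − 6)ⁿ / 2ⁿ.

R = 2/3969

Ratio test: |a_{n+1}/a_n| = [((n+1)³ + 5(n+1) + 2)/(n³ + 5n + 2)] · 49·81/2 → 3969/2 as n → ∞.
Thus R = 1/(3969/2) = 2/3969.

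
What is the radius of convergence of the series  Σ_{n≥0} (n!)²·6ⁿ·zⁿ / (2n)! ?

R = 2/3

Ratio test: |a_{n+1}/a_n| = (n+1)²/[(2n+1)·(2n+2)] · 6 → 3/2 as n → ∞.
Hence the series converges for |z| < 1/(3/2) = 2/3, so the radius of convergence is 2/3.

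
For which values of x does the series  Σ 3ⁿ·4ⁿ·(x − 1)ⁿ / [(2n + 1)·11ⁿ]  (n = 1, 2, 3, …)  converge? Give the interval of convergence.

[1/12, 23/12)

The ratio of consecutive coefficients is [(2n + 1)/(2(n+1) + 1)] · 3·4/11 → 12/11.
The series converges when 12/11 · |x − 1| < 1, giving R = 11/12.
Endpoint x = 23/12: the terms behave like c/n; limit comparison with the harmonic series gives divergence.
Check x = 1/12: an alternating series whose terms decrease to 0 in absolute value, so it converges by the Leibniz criterion.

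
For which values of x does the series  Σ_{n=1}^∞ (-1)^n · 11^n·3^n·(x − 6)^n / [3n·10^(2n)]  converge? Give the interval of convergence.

(98/33, 298/33]

Apply the ratio test: |a_{n+1}| / |a_n| = [3n/3(n+1)] · 11·3/100, which tends to 33/100 as n → ∞.
Convergence for |x − 6| · 33/100 < 1, i.e. |x − 6| < 100/33. So R = 100/33.
Check x = 298/33: an alternating series whose terms decrease to 0 in absolute value, so it converges by the Leibniz criterion.
When x = 98/33, comparison with the harmonic series Σ 1/n shows the series diverges.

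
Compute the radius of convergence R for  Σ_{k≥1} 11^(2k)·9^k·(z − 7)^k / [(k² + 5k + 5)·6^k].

By the ratio test, |a_{k+1}/a_k| = [(k² + 5k + 5)/((k+1)² + 5(k+1) + 5)] · 121·9/6 → 363/2.
Hence the series converges for |z − 7| < 1/(363/2) = 2/363, so the radius of convergence is 2/363.

R = 2/363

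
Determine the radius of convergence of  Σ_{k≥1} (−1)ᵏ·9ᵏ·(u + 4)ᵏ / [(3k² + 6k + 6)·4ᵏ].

R = 4/9

Ratio test: |a_{k+1}/a_k| = [(3k² + 6k + 6)/(3(k+1)² + 6(k+1) + 6)] · 9/4 → 9/4 as k → ∞.
Thus R = 1/(9/4) = 4/9.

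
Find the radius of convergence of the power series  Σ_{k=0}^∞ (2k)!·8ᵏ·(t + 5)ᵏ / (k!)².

Ratio test: |a_{k+1}/a_k| = (2k+1)·(2k+2)/(k+1)² · 8 → 32 as k → ∞.
The series converges when 32 · |t + 5| < 1, giving R = 1/32.

R = 1/32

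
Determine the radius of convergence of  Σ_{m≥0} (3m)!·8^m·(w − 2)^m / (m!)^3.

R = 1/216

Apply the ratio test: |a_{m+1}| / |a_m| = (3m+1)·(3m+2)·(3m+3)/(m+1)³ · 8, which tends to 216 as m → ∞.
Convergence for |w − 2| · 216 < 1, i.e. |w − 2| < 1/216. So R = 1/216.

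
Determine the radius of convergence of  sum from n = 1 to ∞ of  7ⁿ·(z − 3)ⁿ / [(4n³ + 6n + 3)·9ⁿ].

By the ratio test, |a_{n+1}/a_n| = [(4n³ + 6n + 3)/(4(n+1)³ + 6(n+1) + 3)] · 7/9 → 7/9.
Convergence for |z − 3| · 7/9 < 1, i.e. |z − 3| < 9/7. So R = 9/7.

R = 9/7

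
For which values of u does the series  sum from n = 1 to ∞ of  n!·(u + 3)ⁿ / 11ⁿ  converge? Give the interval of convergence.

Apply the ratio test: |a_{n+1}| / |a_n| = (n+1) · 1/11, which tends to ∞ as n → ∞.
Since the ratio → ∞, the series diverges for every u ≠ -3, and R = 0.

{-3}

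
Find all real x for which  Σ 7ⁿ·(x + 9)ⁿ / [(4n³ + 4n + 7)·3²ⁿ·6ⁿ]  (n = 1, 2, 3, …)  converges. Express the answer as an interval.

[-117/7, -9/7]

By the ratio test, |a_{n+1}/a_n| = [(4n³ + 4n + 7)/(4(n+1)³ + 4(n+1) + 7)] · 7/(9·6) → 7/54.
Convergence for |x + 9| · 7/54 < 1, i.e. |x + 9| < 54/7. So R = 54/7.
When x = -9/7, absolute convergence follows by limit comparison with Σ 1/n³.
At x = -117/7: the series is dominated by a constant times Σ 1/n³, which converges (p = 3 > 1).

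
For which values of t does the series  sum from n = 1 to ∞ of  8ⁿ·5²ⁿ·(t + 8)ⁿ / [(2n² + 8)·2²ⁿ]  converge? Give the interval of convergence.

[-401/50, -399/50]

The ratio of consecutive coefficients is [(2n² + 8)/(2(n+1)² + 8)] · 8·25/4 → 50.
Convergence for |t + 8| · 50 < 1, i.e. |t + 8| < 1/50. So R = 1/50.
When t = -399/50, the series is dominated by a constant times Σ 1/n², which converges (p = 2 > 1).
When t = -401/50, the terms are on the order of 1/n², so the series converges absolutely by comparison with the p-series (p = 2 > 1).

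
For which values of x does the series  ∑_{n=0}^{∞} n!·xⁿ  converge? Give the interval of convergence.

The ratio of consecutive coefficients is (n+1) → ∞.
The ratio grows without bound, so the series diverges whenever x ≠ 0; it converges only at x = 0. R = 0.

{0}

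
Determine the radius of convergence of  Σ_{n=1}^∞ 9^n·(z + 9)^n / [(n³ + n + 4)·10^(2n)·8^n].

By the ratio test, |a_{n+1}/a_n| = [(n³ + n + 4)/((n+1)³ + (n+1) + 4)] · 9/(100·8) → 9/800.
The series converges when 9/800 · |z + 9| < 1, giving R = 800/9.

R = 800/9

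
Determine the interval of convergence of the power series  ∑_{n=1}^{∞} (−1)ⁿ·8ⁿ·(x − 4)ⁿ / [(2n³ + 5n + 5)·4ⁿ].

[7/2, 9/2]

By the ratio test, |a_{n+1}/a_n| = [(2n³ + 5n + 5)/(2(n+1)³ + 5(n+1) + 5)] · 8/4 → 2.
Convergence for |x − 4| · 2 < 1, i.e. |x − 4| < 1/2. So R = 1/2.
When x = 9/2, the series is dominated by a constant times Σ 1/n³, which converges (p = 3 > 1).
At x = 7/2: the terms are on the order of 1/n³, so the series converges absolutely by comparison with the p-series (p = 3 > 1).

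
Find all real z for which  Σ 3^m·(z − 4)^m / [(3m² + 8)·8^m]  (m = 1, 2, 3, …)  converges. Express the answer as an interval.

[4/3, 20/3]

Ratio test: |a_{m+1}/a_m| = [(3m² + 8)/(3(m+1)² + 8)] · 3/8 → 3/8 as m → ∞.
Hence the series converges for |z − 4| < 1/(3/8) = 8/3, so the radius of convergence is 8/3.
When z = 20/3, the series is dominated by a constant times Σ 1/m², which converges (p = 2 > 1).
At z = 4/3: the terms are on the order of 1/m², so the series converges absolutely by comparison with the p-series (p = 2 > 1).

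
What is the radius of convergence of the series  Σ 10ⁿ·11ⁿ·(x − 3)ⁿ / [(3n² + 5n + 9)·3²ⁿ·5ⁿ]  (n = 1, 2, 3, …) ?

Apply the ratio test: |a_{n+1}| / |a_n| = [(3n² + 5n + 9)/(3(n+1)² + 5(n+1) + 9)] · 10·11/(9·5), which tends to 22/9 as n → ∞.
Thus R = 1/(22/9) = 9/22.

R = 9/22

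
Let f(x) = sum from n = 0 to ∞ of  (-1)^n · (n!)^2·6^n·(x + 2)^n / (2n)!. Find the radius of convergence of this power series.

Ratio test: |a_{n+1}/a_n| = (n+1)²/[(2n+1)·(2n+2)] · 6 → 3/2 as n → ∞.
Hence the series converges for |x + 2| < 1/(3/2) = 2/3, so the radius of convergence is 2/3.

R = 2/3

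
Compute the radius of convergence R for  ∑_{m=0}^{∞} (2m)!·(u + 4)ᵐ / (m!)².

Ratio test: |a_{m+1}/a_m| = (2m+1)·(2m+2)/(m+1)² → 4 as m → ∞.
Hence the series converges for |u + 4| < 1/(4) = 1/4, so the radius of convergence is 1/4.

R = 1/4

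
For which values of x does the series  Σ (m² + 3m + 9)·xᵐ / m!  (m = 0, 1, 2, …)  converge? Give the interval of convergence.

(−∞, ∞)

Apply the ratio test: |a_{m+1}| / |a_m| = ((m+1)² + 3(m+1) + 9)/(m² + 3m + 9) · 1/(m+1), which tends to 0 as m → ∞.
The ratio tends to 0 regardless of x, hence R = ∞.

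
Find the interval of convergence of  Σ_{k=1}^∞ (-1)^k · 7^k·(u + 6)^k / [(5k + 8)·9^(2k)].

Ratio test: |a_{k+1}/a_k| = [(5k + 8)/(5(k+1) + 8)] · 7/81 → 7/81 as k → ∞.
Convergence for |u + 6| · 7/81 < 1, i.e. |u + 6| < 81/7. So R = 81/7.
When u = 39/7, convergence follows from the alternating series test (terms decrease monotonically to 0).
Check u = -123/7: comparison with the harmonic series Σ 1/k shows the series diverges.

(-123/7, 39/7]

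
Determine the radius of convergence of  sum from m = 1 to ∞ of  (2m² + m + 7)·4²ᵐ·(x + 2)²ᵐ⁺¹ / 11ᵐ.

R = √11/4

Ratio test: |a_{m+1}/a_m| = [(2(m+1)² + (m+1) + 7)/(2m² + m + 7)] · 16/11 → 16/11 as m → ∞.
Since the exponent of (x + 2) increases by 2 each term, convergence requires |x + 2|² < 11/16, hence R = √11/4.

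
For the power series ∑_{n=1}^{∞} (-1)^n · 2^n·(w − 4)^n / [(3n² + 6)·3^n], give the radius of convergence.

Apply the ratio test: |a_{n+1}| / |a_n| = [(3n² + 6)/(3(n+1)² + 6)] · 2/3, which tends to 2/3 as n → ∞.
Thus R = 1/(2/3) = 3/2.

R = 3/2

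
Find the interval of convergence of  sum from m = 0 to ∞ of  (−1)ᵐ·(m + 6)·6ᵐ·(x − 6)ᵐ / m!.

By the ratio test, |a_{m+1}/a_m| = ((m+1) + 6)/(m + 6) · 6 · 1/(m+1) → 0.
Since the limit is 0 < 1 for every x, the series converges on all of ℝ and R = ∞.

(−∞, ∞)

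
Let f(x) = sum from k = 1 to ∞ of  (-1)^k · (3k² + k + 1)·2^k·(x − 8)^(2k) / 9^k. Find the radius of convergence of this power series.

Ratio test: |a_{k+1}/a_k| = [(3(k+1)² + (k+1) + 1)/(3k² + k + 1)] · 2/9 → 2/9 as k → ∞.
Writing y = (x − 8)², the series in y has radius 9/2, so |x − 8| < √(9/2) and R = 3√2/2.

R = 3√2/2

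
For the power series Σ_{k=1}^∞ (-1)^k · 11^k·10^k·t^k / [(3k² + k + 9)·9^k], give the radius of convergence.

By the ratio test, |a_{k+1}/a_k| = [(3k² + k + 9)/(3(k+1)² + (k+1) + 9)] · 11·10/9 → 110/9.
Convergence for |t| · 110/9 < 1, i.e. |t| < 9/110. So R = 9/110.

R = 9/110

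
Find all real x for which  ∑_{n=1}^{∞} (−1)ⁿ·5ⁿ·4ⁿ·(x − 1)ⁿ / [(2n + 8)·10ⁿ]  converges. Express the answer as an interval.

(1/2, 3/2]

The ratio of consecutive coefficients is [(2n + 8)/(2(n+1) + 8)] · 5·4/10 → 2.
Thus R = 1/(2) = 1/2.
Endpoint x = 3/2: the terms alternate in sign and decrease monotonically to 0 in absolute value (size ~ c/n), so the alternating series test gives convergence.
When x = 1/2, the terms are asymptotic to a nonzero constant times 1/n, so the series diverges by limit comparison with Σ 1/n.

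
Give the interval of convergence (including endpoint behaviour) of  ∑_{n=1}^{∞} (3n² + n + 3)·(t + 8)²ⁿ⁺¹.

(-9, -7)

Ratio test: |a_{n+1}/a_n| = (3(n+1)² + (n+1) + 3)/(3n² + n + 3) → 1 as n → ∞.
Since the exponent of (t + 8) increases by 2 each term, convergence requires |t + 8|² < 1, hence R = 1.
At t = -7: the terms have absolute value of order n², which does not tend to 0, so the series diverges by the divergence test.
When t = -9, the terms have absolute value of order n², which does not tend to 0, so the series diverges by the divergence test.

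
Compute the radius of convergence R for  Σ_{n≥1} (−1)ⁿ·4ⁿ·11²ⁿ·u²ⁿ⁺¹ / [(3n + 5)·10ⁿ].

R = √10/22

Apply the ratio test: |a_{n+1}| / |a_n| = [(3n + 5)/(3(n+1) + 5)] · 4·121/10, which tends to 242/5 as n → ∞.
Writing y = u², the series in y has radius 5/242, so |u| < √(5/242) and R = √10/22.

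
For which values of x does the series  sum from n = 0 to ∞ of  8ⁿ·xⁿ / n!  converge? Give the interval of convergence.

The ratio of consecutive coefficients is 8 · 1/(n+1) → 0.
The ratio tends to 0 regardless of x, hence R = ∞.

(−∞, ∞)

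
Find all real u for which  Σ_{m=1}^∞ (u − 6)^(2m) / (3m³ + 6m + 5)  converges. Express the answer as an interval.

[5, 7]

Ratio test: |a_{m+1}/a_m| = (3m³ + 6m + 5)/(3(m+1)³ + 6(m+1) + 5) → 1 as m → ∞.
Writing y = (u − 6)², the series in y has radius 1, so |u − 6| < √(1) = 1 and R = 1.
Endpoint u = 7: the series is dominated by a constant times Σ 1/m³, which converges (p = 3 > 1).
Endpoint u = 5: the terms are on the order of 1/m³, so the series converges absolutely by comparison with the p-series (p = 3 > 1).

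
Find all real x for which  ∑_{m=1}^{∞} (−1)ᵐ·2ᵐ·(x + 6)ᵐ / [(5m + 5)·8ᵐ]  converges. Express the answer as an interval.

Apply the ratio test: |a_{m+1}| / |a_m| = [(5m + 5)/(5(m+1) + 5)] · 2/8, which tends to 1/4 as m → ∞.
Thus R = 1/(1/4) = 4.
At x = -2: convergence follows from the alternating series test (terms decrease monotonically to 0).
Check x = -10: comparison with the harmonic series Σ 1/m shows the series diverges.

(-10, -2]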